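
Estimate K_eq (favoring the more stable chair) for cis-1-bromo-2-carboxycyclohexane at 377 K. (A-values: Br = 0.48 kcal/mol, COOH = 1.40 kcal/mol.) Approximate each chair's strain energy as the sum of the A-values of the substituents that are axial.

C1 and C2 have opposite parity, so for the cis isomer the two substituents are one axial and one equatorial in each chair.
Chair I (bromo axial, carboxyl equatorial): E = 0.48 kcal/mol; chair II (bromo equatorial, carboxyl axial): E = 1.40 kcal/mol.
ΔG = 0.92 kcal/mol between the two chairs.
K = exp(ΔG/RT) with R = 1.987×10⁻³ kcal mol⁻¹ K⁻¹ and T = 377 K gives K ≈ 3.41.

K ≈ 3.41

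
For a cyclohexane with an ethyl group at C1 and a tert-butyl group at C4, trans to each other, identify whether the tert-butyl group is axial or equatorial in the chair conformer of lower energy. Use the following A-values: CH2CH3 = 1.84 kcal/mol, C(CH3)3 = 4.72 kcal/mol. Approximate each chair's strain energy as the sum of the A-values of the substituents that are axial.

equatorial

C1 and C4 have opposite parity, so for the trans isomer the two substituents are e,e in one chair and a,a in the other.
Chair I (ethyl axial, tert-butyl axial): E = 6.56 kcal/mol.
Chair II (ethyl equatorial, tert-butyl equatorial): E = 0.00 kcal/mol.
Chair II is the more stable (lower-energy) conformer, and in that chair the tert-butyl group is equatorial.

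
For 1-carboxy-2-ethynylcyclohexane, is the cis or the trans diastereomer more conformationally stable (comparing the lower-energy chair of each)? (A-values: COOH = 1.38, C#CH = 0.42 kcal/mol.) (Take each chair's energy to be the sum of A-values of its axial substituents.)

trans

At 1,2 positions (parity opposite): cis → (a,e or e,a); trans → (e,e or a,a).
Best chair for cis: E = 0.42 kcal/mol; best chair for trans: E = 0.00 kcal/mol.
The trans isomer is lower by 0.42 kcal/mol.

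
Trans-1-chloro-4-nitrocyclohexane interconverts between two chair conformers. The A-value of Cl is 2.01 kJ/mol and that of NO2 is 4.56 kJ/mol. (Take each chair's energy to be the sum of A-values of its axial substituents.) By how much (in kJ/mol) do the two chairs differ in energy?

6.57 kJ/mol

C1 and C4 have opposite parity, so for the trans isomer the two substituents are e,e in one chair and a,a in the other.
Chair I (chloro axial, nitro axial): E = 6.57 kJ/mol.
Chair II (chloro equatorial, nitro equatorial): E = 0.00 kJ/mol.
ΔE = 6.57 − 0.00 = 6.57 kJ/mol; chair II is more stable.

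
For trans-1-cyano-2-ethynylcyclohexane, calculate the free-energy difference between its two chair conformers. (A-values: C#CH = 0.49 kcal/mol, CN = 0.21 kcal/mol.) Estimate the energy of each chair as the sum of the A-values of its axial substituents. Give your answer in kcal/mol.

C1 and C2 have opposite parity, so for the trans isomer the two substituents are e,e in one chair and a,a in the other.
Chair I (ethynyl axial, cyano axial): E = 0.70 kcal/mol.
Chair II (ethynyl equatorial, cyano equatorial): E = 0.00 kcal/mol.
ΔE = 0.70 − 0.00 = 0.70 kcal/mol; chair II is more stable.

0.70 kcal/mol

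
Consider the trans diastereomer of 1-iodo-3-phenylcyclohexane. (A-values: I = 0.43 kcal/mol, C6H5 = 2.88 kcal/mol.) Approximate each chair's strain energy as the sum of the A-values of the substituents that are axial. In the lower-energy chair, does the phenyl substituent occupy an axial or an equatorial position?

equatorial

C1 and C3 have the same parity, so for the trans isomer the two substituents are one axial and one equatorial in each chair.
Chair I (iodo axial, phenyl equatorial): E = 0.43 kcal/mol.
Chair II (iodo equatorial, phenyl axial): E = 2.88 kcal/mol.
Chair I is the more stable (lower-energy) conformer, and in that chair the phenyl group is equatorial.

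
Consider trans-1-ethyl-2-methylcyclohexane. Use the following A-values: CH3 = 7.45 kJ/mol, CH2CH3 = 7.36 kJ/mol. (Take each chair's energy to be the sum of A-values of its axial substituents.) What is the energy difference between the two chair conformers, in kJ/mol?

14.81 kJ/mol

C1 and C2 have opposite parity, so for the trans isomer the two substituents are e,e in one chair and a,a in the other.
Chair I (methyl axial, ethyl axial): E = 14.81 kJ/mol.
Chair II (methyl equatorial, ethyl equatorial): E = 0.00 kJ/mol.
ΔE = 14.81 − 0.00 = 14.81 kJ/mol; chair II is more stable.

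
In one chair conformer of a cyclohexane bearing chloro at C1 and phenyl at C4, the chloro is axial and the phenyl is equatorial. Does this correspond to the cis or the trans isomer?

cis

C1 and C4 have opposite parity, so their axial bonds point in opposite directions.
With opposite-parity carbons, two substituents on the same face are one axial and one equatorial; opposite faces give both axial or both equatorial.
Here the groups are axial/equatorial → same face → cis.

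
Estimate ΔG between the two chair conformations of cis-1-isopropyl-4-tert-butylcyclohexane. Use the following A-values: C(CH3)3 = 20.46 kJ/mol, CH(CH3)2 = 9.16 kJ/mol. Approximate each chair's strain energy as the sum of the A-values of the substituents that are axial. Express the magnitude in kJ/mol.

C1 and C4 have opposite parity, so for the cis isomer the two substituents are one axial and one equatorial in each chair.
Chair I (tert-butyl axial, isopropyl equatorial): E = 20.46 kJ/mol.
Chair II (tert-butyl equatorial, isopropyl axial): E = 9.16 kJ/mol.
ΔE = 20.46 − 9.16 = 11.30 kJ/mol; chair II is more stable.

11.30 kJ/mol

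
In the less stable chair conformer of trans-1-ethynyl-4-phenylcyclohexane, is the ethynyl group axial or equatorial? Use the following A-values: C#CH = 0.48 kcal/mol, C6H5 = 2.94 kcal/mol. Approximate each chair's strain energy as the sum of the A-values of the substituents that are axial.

C1 and C4 have opposite parity, so for the trans isomer the two substituents are e,e in one chair and a,a in the other.
Chair I (ethynyl axial, phenyl axial): E = 3.42 kcal/mol.
Chair II (ethynyl equatorial, phenyl equatorial): E = 0.00 kcal/mol.
Chair I is the less stable (higher-energy) conformer, and in that chair the ethynyl group is axial.

axial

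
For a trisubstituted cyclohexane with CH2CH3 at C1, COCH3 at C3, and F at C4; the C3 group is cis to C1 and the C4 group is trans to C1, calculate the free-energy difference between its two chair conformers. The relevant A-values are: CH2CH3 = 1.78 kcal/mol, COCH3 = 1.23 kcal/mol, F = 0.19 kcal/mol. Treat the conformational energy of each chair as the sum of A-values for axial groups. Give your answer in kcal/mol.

Chair I (ethyl axial, acetyl axial, fluoro axial): E = 3.20 kcal/mol.
Chair II (ethyl equatorial, acetyl equatorial, fluoro equatorial): E = 0.00 kcal/mol.
ΔE = 3.20 − 0.00 = 3.20 kcal/mol; chair II is more stable.

3.20 kcal/mol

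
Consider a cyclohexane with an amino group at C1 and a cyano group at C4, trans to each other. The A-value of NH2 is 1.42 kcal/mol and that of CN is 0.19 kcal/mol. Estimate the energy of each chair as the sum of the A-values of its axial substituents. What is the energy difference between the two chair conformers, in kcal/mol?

1.61 kcal/mol

C1 and C4 have opposite parity, so for the trans isomer the two substituents are e,e in one chair and a,a in the other.
Chair I (amino axial, cyano axial): E = 1.61 kcal/mol.
Chair II (amino equatorial, cyano equatorial): E = 0.00 kcal/mol.
ΔE = 1.61 − 0.00 = 1.61 kcal/mol; chair II is more stable.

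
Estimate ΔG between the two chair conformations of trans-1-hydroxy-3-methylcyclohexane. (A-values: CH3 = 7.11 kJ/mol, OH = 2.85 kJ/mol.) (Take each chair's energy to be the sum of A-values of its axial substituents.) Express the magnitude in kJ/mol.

C1 and C3 have the same parity, so for the trans isomer the two substituents are one axial and one equatorial in each chair.
Chair I (methyl axial, hydroxyl equatorial): E = 7.11 kJ/mol.
Chair II (methyl equatorial, hydroxyl axial): E = 2.85 kJ/mol.
ΔE = 7.11 − 2.85 = 4.26 kJ/mol; chair II is more stable.

4.26 kJ/mol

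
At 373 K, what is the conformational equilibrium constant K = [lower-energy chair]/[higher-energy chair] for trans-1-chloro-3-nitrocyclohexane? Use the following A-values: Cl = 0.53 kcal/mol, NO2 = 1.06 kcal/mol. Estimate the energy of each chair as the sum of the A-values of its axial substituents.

K ≈ 2.04

C1 and C3 have the same parity, so for the trans isomer the two substituents are one axial and one equatorial in each chair.
Chair I (chloro axial, nitro equatorial): E = 0.53 kcal/mol; chair II (chloro equatorial, nitro axial): E = 1.06 kcal/mol.
ΔG = 0.53 kcal/mol between the two chairs.
K = exp(ΔG/RT) with R = 1.987×10⁻³ kcal mol⁻¹ K⁻¹ and T = 373 K gives K ≈ 2.04.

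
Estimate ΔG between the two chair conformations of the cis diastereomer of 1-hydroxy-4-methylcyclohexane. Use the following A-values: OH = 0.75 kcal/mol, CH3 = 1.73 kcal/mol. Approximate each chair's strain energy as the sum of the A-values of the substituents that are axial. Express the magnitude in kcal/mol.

C1 and C4 have opposite parity, so for the cis isomer the two substituents are one axial and one equatorial in each chair.
Chair I (hydroxyl axial, methyl equatorial): E = 0.75 kcal/mol.
Chair II (hydroxyl equatorial, methyl axial): E = 1.73 kcal/mol.
ΔE = 1.73 − 0.75 = 0.98 kcal/mol; chair I is more stable.

0.98 kcal/mol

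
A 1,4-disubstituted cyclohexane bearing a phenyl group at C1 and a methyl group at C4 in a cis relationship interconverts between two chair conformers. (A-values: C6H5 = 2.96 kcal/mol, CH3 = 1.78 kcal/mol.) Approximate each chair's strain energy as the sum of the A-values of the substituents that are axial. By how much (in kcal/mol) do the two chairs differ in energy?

C1 and C4 have opposite parity, so for the cis isomer the two substituents are one axial and one equatorial in each chair.
Chair I (phenyl axial, methyl equatorial): E = 2.96 kcal/mol.
Chair II (phenyl equatorial, methyl axial): E = 1.78 kcal/mol.
ΔE = 2.96 − 1.78 = 1.18 kcal/mol; chair II is more stable.

1.18 kcal/mol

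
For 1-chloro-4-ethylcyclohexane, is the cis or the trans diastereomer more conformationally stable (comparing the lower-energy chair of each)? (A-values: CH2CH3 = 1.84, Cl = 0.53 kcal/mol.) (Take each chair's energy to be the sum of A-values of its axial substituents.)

At 1,4 positions (parity opposite): cis → (a,e or e,a); trans → (e,e or a,a).
Best chair for cis: E = 0.53 kcal/mol; best chair for trans: E = 0.00 kcal/mol.
The trans isomer is lower by 0.53 kcal/mol.

trans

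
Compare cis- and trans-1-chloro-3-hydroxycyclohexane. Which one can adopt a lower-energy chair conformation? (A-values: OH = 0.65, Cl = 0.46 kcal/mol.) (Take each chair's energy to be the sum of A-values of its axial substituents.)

At 1,3 positions (parity same): cis → (e,e or a,a); trans → (a,e or e,a).
Best chair for cis: E = 0.00 kcal/mol; best chair for trans: E = 0.46 kcal/mol.
The cis isomer is lower by 0.46 kcal/mol.

cis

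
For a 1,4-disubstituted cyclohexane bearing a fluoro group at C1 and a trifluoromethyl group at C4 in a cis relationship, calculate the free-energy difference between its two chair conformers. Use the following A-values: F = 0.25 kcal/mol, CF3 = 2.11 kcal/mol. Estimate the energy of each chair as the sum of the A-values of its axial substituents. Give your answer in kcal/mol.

C1 and C4 have opposite parity, so for the cis isomer the two substituents are one axial and one equatorial in each chair.
Chair I (fluoro axial, trifluoromethyl equatorial): E = 0.25 kcal/mol.
Chair II (fluoro equatorial, trifluoromethyl axial): E = 2.11 kcal/mol.
ΔE = 2.11 − 0.25 = 1.86 kcal/mol; chair I is more stable.

1.86 kcal/mol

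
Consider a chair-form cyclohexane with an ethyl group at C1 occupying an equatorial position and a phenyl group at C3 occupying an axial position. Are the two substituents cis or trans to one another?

trans

C1 and C3 have the same parity, so their axial bonds point in the same direction.
With same-parity carbons, two substituents on the same face are both axial or both equatorial; opposite faces give one of each.
Here the groups are equatorial/axial → opposite face → trans.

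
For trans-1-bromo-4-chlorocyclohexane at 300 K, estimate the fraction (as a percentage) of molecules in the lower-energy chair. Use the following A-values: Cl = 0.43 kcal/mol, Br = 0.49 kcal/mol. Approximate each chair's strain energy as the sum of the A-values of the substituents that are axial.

C1 and C4 have opposite parity, so for the trans isomer the two substituents are e,e in one chair and a,a in the other.
Chair I (chloro axial, bromo axial): E = 0.92 kcal/mol; chair II (chloro equatorial, bromo equatorial): E = 0.00 kcal/mol.
ΔG = 0.92 kcal/mol between the two chairs.
K = exp(ΔG/RT) with R = 1.987×10⁻³ kcal mol⁻¹ K⁻¹ and T = 300 K gives K ≈ 4.68.
Fraction in the lower-energy chair = K/(K+1) = 82.4%.

82.4%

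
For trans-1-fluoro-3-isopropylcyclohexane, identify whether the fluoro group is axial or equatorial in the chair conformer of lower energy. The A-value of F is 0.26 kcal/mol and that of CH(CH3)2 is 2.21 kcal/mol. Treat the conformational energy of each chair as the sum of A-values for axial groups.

C1 and C3 have the same parity, so for the trans isomer the two substituents are one axial and one equatorial in each chair.
Chair I (fluoro axial, isopropyl equatorial): E = 0.26 kcal/mol.
Chair II (fluoro equatorial, isopropyl axial): E = 2.21 kcal/mol.
Chair I is the more stable (lower-energy) conformer, and in that chair the fluoro group is axial.

axial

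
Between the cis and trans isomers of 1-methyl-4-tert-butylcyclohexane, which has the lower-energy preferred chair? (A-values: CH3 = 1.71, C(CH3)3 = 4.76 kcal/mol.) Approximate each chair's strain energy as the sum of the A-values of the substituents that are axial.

trans

At 1,4 positions (parity opposite): cis → (a,e or e,a); trans → (e,e or a,a).
Best chair for cis: E = 1.71 kcal/mol; best chair for trans: E = 0.00 kcal/mol.
The trans isomer is lower by 1.71 kcal/mol.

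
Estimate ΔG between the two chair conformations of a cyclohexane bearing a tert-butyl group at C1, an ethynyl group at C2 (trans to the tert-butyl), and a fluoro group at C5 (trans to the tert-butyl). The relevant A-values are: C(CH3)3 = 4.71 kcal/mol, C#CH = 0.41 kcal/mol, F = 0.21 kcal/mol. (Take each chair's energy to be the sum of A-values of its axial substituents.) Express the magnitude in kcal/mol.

4.91 kcal/mol

Chair I (tert-butyl axial, ethynyl axial, fluoro equatorial): E = 5.12 kcal/mol.
Chair II (tert-butyl equatorial, ethynyl equatorial, fluoro axial): E = 0.21 kcal/mol.
ΔE = 5.12 − 0.21 = 4.91 kcal/mol; chair II is more stable.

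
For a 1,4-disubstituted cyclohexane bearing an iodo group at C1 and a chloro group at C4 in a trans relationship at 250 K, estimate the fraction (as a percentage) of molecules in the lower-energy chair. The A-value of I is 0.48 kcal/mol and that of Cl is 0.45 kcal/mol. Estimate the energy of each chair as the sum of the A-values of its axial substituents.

86.7%

C1 and C4 have opposite parity, so for the trans isomer the two substituents are e,e in one chair and a,a in the other.
Chair I (iodo axial, chloro axial): E = 0.93 kcal/mol; chair II (iodo equatorial, chloro equatorial): E = 0.00 kcal/mol.
ΔG = 0.93 kcal/mol between the two chairs.
K = exp(ΔG/RT) with R = 1.987×10⁻³ kcal mol⁻¹ K⁻¹ and T = 250 K gives K ≈ 6.5.
Fraction in the lower-energy chair = K/(K+1) = 86.7%.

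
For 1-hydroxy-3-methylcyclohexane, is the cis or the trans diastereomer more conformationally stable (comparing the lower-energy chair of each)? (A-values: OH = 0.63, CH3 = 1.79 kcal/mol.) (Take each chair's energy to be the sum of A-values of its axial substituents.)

At 1,3 positions (parity same): cis → (e,e or a,a); trans → (a,e or e,a).
Best chair for cis: E = 0.00 kcal/mol; best chair for trans: E = 0.63 kcal/mol.
The cis isomer is lower by 0.63 kcal/mol.

cis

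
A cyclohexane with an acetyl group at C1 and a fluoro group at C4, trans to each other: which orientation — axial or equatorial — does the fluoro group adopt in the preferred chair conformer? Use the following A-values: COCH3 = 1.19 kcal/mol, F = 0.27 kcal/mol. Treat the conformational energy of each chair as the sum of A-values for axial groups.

C1 and C4 have opposite parity, so for the trans isomer the two substituents are e,e in one chair and a,a in the other.
Chair I (acetyl axial, fluoro axial): E = 1.46 kcal/mol.
Chair II (acetyl equatorial, fluoro equatorial): E = 0.00 kcal/mol.
Chair II is the more stable (lower-energy) conformer, and in that chair the fluoro group is equatorial.

equatorial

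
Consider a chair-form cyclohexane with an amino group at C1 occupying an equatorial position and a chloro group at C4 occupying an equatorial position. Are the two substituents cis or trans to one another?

C1 and C4 have opposite parity, so their axial bonds point in opposite directions.
With opposite-parity carbons, two substituents on the same face are one axial and one equatorial; opposite faces give both axial or both equatorial.
Here the groups are equatorial/equatorial → opposite face → trans.

trans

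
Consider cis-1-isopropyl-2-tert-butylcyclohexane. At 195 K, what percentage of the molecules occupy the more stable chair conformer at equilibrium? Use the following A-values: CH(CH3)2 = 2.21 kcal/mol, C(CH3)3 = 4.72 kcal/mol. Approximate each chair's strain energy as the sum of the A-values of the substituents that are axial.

C1 and C2 have opposite parity, so for the cis isomer the two substituents are one axial and one equatorial in each chair.
Chair I (isopropyl axial, tert-butyl equatorial): E = 2.21 kcal/mol; chair II (isopropyl equatorial, tert-butyl axial): E = 4.72 kcal/mol.
ΔG = 2.51 kcal/mol between the two chairs.
K = exp(ΔG/RT) with R = 1.987×10⁻³ kcal mol⁻¹ K⁻¹ and T = 195 K gives K ≈ 651.
Fraction in the lower-energy chair = K/(K+1) = 99.8%.

99.8%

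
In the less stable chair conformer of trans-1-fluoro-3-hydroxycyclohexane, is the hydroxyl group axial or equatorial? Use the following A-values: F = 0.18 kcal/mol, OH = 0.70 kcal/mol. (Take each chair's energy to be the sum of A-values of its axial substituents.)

C1 and C3 have the same parity, so for the trans isomer the two substituents are one axial and one equatorial in each chair.
Chair I (fluoro axial, hydroxyl equatorial): E = 0.18 kcal/mol.
Chair II (fluoro equatorial, hydroxyl axial): E = 0.70 kcal/mol.
Chair II is the less stable (higher-energy) conformer, and in that chair the hydroxyl group is axial.

axial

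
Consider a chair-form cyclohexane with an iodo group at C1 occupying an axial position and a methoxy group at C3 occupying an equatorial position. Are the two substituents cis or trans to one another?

trans

C1 and C3 have the same parity, so their axial bonds point in the same direction.
With same-parity carbons, two substituents on the same face are both axial or both equatorial; opposite faces give one of each.
Here the groups are axial/equatorial → opposite face → trans.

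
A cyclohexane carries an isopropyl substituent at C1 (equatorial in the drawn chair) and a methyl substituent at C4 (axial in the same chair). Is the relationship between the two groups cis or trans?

C1 and C4 have opposite parity, so their axial bonds point in opposite directions.
With opposite-parity carbons, two substituents on the same face are one axial and one equatorial; opposite faces give both axial or both equatorial.
Here the groups are equatorial/axial → same face → cis.

cis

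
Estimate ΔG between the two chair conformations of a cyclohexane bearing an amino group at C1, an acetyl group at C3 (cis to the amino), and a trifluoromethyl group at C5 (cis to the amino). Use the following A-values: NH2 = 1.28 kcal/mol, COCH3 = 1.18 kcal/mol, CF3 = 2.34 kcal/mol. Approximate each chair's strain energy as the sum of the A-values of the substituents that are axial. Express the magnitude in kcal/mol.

4.80 kcal/mol

Chair I (amino axial, acetyl axial, trifluoromethyl axial): E = 4.80 kcal/mol.
Chair II (amino equatorial, acetyl equatorial, trifluoromethyl equatorial): E = 0.00 kcal/mol.
ΔE = 4.80 − 0.00 = 4.80 kcal/mol; chair II is more stable.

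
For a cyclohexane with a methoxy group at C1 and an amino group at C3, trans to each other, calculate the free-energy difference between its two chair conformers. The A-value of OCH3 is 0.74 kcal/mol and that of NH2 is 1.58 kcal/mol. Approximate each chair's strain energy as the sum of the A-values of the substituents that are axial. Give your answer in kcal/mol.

C1 and C3 have the same parity, so for the trans isomer the two substituents are one axial and one equatorial in each chair.
Chair I (methoxy axial, amino equatorial): E = 0.74 kcal/mol.
Chair II (methoxy equatorial, amino axial): E = 1.58 kcal/mol.
ΔE = 1.58 − 0.74 = 0.84 kcal/mol; chair I is more stable.

0.84 kcal/mol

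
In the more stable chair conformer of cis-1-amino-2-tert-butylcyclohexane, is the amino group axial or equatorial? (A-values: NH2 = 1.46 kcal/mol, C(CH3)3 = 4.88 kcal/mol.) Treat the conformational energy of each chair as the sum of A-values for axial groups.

C1 and C2 have opposite parity, so for the cis isomer the two substituents are one axial and one equatorial in each chair.
Chair I (amino axial, tert-butyl equatorial): E = 1.46 kcal/mol.
Chair II (amino equatorial, tert-butyl axial): E = 4.88 kcal/mol.
Chair I is the more stable (lower-energy) conformer, and in that chair the amino group is axial.

axial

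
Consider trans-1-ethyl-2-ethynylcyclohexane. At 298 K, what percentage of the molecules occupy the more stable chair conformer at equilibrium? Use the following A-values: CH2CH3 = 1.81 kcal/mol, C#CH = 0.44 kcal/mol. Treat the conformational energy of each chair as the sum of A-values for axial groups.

C1 and C2 have opposite parity, so for the trans isomer the two substituents are e,e in one chair and a,a in the other.
Chair I (ethyl axial, ethynyl axial): E = 2.25 kcal/mol; chair II (ethyl equatorial, ethynyl equatorial): E = 0.00 kcal/mol.
ΔG = 2.25 kcal/mol between the two chairs.
K = exp(ΔG/RT) with R = 1.987×10⁻³ kcal mol⁻¹ K⁻¹ and T = 298 K gives K ≈ 44.7.
Fraction in the lower-energy chair = K/(K+1) = 97.8%.

97.8%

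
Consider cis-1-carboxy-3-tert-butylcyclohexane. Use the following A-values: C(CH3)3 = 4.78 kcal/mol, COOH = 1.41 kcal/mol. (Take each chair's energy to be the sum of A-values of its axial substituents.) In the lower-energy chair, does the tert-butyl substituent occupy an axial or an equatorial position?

equatorial

C1 and C3 have the same parity, so for the cis isomer the two substituents are e,e in one chair and a,a in the other.
Chair I (tert-butyl axial, carboxyl axial): E = 6.19 kcal/mol.
Chair II (tert-butyl equatorial, carboxyl equatorial): E = 0.00 kcal/mol.
Chair II is the more stable (lower-energy) conformer, and in that chair the tert-butyl group is equatorial.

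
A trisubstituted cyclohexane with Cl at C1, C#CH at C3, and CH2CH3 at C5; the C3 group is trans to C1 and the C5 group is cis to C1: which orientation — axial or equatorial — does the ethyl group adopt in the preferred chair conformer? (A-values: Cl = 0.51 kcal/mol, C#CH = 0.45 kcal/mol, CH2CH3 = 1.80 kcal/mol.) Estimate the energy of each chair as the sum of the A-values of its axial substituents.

Chair I (chloro axial, ethynyl equatorial, ethyl axial): E = 2.31 kcal/mol.
Chair II (chloro equatorial, ethynyl axial, ethyl equatorial): E = 0.45 kcal/mol.
Chair II is the more stable (lower-energy) conformer, and in that chair the ethyl group is equatorial.

equatorial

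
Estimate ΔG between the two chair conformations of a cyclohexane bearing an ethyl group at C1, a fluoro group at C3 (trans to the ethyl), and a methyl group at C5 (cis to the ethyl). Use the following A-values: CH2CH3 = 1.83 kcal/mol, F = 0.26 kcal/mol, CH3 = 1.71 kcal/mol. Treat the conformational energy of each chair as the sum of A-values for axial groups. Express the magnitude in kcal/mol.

Chair I (ethyl axial, fluoro equatorial, methyl axial): E = 3.54 kcal/mol.
Chair II (ethyl equatorial, fluoro axial, methyl equatorial): E = 0.26 kcal/mol.
ΔE = 3.54 − 0.26 = 3.28 kcal/mol; chair II is more stable.

3.28 kcal/mol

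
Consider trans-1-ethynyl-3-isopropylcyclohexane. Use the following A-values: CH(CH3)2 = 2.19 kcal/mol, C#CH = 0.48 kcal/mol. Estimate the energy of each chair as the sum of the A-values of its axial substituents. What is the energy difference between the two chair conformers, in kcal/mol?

1.71 kcal/mol

C1 and C3 have the same parity, so for the trans isomer the two substituents are one axial and one equatorial in each chair.
Chair I (isopropyl axial, ethynyl equatorial): E = 2.19 kcal/mol.
Chair II (isopropyl equatorial, ethynyl axial): E = 0.48 kcal/mol.
ΔE = 2.19 − 0.48 = 1.71 kcal/mol; chair II is more stable.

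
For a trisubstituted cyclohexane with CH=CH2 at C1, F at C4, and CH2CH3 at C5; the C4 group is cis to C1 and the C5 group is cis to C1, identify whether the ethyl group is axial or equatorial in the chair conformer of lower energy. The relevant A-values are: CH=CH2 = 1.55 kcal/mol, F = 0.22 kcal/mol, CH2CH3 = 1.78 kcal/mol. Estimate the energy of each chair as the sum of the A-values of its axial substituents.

equatorial

Chair I (vinyl axial, fluoro equatorial, ethyl axial): E = 3.33 kcal/mol.
Chair II (vinyl equatorial, fluoro axial, ethyl equatorial): E = 0.22 kcal/mol.
Chair II is the more stable (lower-energy) conformer, and in that chair the ethyl group is equatorial.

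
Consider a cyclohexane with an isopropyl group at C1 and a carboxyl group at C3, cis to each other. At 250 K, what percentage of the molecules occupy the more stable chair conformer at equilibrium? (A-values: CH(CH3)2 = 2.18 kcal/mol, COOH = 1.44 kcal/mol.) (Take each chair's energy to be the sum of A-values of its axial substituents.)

C1 and C3 have the same parity, so for the cis isomer the two substituents are e,e in one chair and a,a in the other.
Chair I (isopropyl axial, carboxyl axial): E = 3.62 kcal/mol; chair II (isopropyl equatorial, carboxyl equatorial): E = 0.00 kcal/mol.
ΔG = 3.62 kcal/mol between the two chairs.
K = exp(ΔG/RT) with R = 1.987×10⁻³ kcal mol⁻¹ K⁻¹ and T = 250 K gives K ≈ 1.46e+03.
Fraction in the lower-energy chair = K/(K+1) = 99.9%.

99.9%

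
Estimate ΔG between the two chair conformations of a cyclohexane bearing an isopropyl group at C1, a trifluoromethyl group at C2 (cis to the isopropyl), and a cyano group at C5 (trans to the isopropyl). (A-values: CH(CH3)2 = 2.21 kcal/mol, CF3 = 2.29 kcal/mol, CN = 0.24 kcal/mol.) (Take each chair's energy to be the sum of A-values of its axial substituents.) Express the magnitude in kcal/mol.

Chair I (isopropyl axial, trifluoromethyl equatorial, cyano equatorial): E = 2.21 kcal/mol.
Chair II (isopropyl equatorial, trifluoromethyl axial, cyano axial): E = 2.53 kcal/mol.
ΔE = 2.53 − 2.21 = 0.32 kcal/mol; chair I is more stable.

0.32 kcal/mol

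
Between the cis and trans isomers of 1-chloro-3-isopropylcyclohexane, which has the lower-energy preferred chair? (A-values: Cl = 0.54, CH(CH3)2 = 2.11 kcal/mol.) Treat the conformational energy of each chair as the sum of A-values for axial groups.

At 1,3 positions (parity same): cis → (e,e or a,a); trans → (a,e or e,a).
Best chair for cis: E = 0.00 kcal/mol; best chair for trans: E = 0.54 kcal/mol.
The cis isomer is lower by 0.54 kcal/mol.

cis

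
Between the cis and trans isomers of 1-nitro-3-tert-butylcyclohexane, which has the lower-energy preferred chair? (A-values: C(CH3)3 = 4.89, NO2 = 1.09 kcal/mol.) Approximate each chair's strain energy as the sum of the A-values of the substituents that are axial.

cis

At 1,3 positions (parity same): cis → (e,e or a,a); trans → (a,e or e,a).
Best chair for cis: E = 0.00 kcal/mol; best chair for trans: E = 1.09 kcal/mol.
The cis isomer is lower by 1.09 kcal/mol.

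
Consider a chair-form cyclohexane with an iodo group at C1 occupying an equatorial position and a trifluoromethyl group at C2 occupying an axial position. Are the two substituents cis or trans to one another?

cis

C1 and C2 have opposite parity, so their axial bonds point in opposite directions.
With opposite-parity carbons, two substituents on the same face are one axial and one equatorial; opposite faces give both axial or both equatorial.
Here the groups are equatorial/axial → same face → cis.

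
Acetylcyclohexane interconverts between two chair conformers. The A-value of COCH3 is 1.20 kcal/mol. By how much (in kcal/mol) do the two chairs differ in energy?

A monosubstituted cyclohexane has one chair with the acetyl group axial (E = A = 1.20 kcal/mol) and one with it equatorial (E = 0).
ΔE = 1.20 − 0 = 1.20 kcal/mol.

1.20 kcal/mol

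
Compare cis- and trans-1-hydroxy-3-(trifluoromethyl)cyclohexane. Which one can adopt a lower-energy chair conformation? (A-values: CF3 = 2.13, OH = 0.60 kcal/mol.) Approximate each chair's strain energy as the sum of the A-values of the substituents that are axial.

cis

At 1,3 positions (parity same): cis → (e,e or a,a); trans → (a,e or e,a).
Best chair for cis: E = 0.00 kcal/mol; best chair for trans: E = 0.60 kcal/mol.
The cis isomer is lower by 0.60 kcal/mol.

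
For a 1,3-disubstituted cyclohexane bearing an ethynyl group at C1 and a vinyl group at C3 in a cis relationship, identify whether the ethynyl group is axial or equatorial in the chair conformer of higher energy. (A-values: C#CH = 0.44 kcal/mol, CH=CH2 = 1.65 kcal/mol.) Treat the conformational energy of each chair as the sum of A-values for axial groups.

axial

C1 and C3 have the same parity, so for the cis isomer the two substituents are e,e in one chair and a,a in the other.
Chair I (ethynyl axial, vinyl axial): E = 2.09 kcal/mol.
Chair II (ethynyl equatorial, vinyl equatorial): E = 0.00 kcal/mol.
Chair I is the less stable (higher-energy) conformer, and in that chair the ethynyl group is axial.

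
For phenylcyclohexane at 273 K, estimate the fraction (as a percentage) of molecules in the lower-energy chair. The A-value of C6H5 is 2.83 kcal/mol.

99.5%

One chair has the phenyl group axial (E = 2.83 kcal/mol) and the other has it equatorial (E = 0).
ΔG = 2.83 kcal/mol between the two chairs.
K = exp(ΔG/RT) with R = 1.987×10⁻³ kcal mol⁻¹ K⁻¹ and T = 273 K gives K ≈ 184.
Fraction in the lower-energy chair = K/(K+1) = 99.5%.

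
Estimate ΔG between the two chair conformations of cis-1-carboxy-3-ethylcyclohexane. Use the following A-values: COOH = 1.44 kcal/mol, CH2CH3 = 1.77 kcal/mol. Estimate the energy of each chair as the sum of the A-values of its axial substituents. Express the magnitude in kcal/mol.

C1 and C3 have the same parity, so for the cis isomer the two substituents are e,e in one chair and a,a in the other.
Chair I (carboxyl axial, ethyl axial): E = 3.21 kcal/mol.
Chair II (carboxyl equatorial, ethyl equatorial): E = 0.00 kcal/mol.
ΔE = 3.21 − 0.00 = 3.21 kcal/mol; chair II is more stable.

3.21 kcal/mol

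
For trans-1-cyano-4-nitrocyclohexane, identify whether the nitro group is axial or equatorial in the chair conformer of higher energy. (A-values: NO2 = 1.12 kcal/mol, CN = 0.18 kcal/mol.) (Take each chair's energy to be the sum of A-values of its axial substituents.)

axial

C1 and C4 have opposite parity, so for the trans isomer the two substituents are e,e in one chair and a,a in the other.
Chair I (nitro axial, cyano axial): E = 1.30 kcal/mol.
Chair II (nitro equatorial, cyano equatorial): E = 0.00 kcal/mol.
Chair I is the less stable (higher-energy) conformer, and in that chair the nitro group is axial.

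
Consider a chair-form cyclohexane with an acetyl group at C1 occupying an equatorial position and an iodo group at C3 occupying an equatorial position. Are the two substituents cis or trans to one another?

cis

C1 and C3 have the same parity, so their axial bonds point in the same direction.
With same-parity carbons, two substituents on the same face are both axial or both equatorial; opposite faces give one of each.
Here the groups are equatorial/equatorial → same face → cis.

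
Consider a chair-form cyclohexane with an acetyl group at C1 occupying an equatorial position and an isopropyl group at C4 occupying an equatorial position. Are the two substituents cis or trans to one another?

C1 and C4 have opposite parity, so their axial bonds point in opposite directions.
With opposite-parity carbons, two substituents on the same face are one axial and one equatorial; opposite faces give both axial or both equatorial.
Here the groups are equatorial/equatorial → opposite face → trans.

trans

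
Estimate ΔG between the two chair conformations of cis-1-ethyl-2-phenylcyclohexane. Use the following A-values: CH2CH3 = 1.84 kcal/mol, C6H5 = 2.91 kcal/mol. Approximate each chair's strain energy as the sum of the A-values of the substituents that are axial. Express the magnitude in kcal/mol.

C1 and C2 have opposite parity, so for the cis isomer the two substituents are one axial and one equatorial in each chair.
Chair I (ethyl axial, phenyl equatorial): E = 1.84 kcal/mol.
Chair II (ethyl equatorial, phenyl axial): E = 2.91 kcal/mol.
ΔE = 2.91 − 1.84 = 1.07 kcal/mol; chair I is more stable.

1.07 kcal/mol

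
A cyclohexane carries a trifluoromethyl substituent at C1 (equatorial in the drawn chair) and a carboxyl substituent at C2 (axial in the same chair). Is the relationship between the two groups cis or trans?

C1 and C2 have opposite parity, so their axial bonds point in opposite directions.
With opposite-parity carbons, two substituents on the same face are one axial and one equatorial; opposite faces give both axial or both equatorial.
Here the groups are equatorial/axial → same face → cis.

cis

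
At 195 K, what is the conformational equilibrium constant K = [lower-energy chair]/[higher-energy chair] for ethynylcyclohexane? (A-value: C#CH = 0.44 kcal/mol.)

One chair has the ethynyl group axial (E = 0.44 kcal/mol) and the other has it equatorial (E = 0).
ΔG = 0.44 kcal/mol between the two chairs.
K = exp(ΔG/RT) with R = 1.987×10⁻³ kcal mol⁻¹ K⁻¹ and T = 195 K gives K ≈ 3.11.

K ≈ 3.11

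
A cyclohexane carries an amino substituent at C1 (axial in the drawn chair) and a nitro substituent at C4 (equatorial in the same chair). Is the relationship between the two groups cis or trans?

C1 and C4 have opposite parity, so their axial bonds point in opposite directions.
With opposite-parity carbons, two substituents on the same face are one axial and one equatorial; opposite faces give both axial or both equatorial.
Here the groups are axial/equatorial → same face → cis.

cis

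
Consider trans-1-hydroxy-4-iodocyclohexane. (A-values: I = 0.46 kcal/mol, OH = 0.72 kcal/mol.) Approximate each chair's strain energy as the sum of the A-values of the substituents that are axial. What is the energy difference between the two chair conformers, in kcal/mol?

1.18 kcal/mol

C1 and C4 have opposite parity, so for the trans isomer the two substituents are e,e in one chair and a,a in the other.
Chair I (iodo axial, hydroxyl axial): E = 1.18 kcal/mol.
Chair II (iodo equatorial, hydroxyl equatorial): E = 0.00 kcal/mol.
ΔE = 1.18 − 0.00 = 1.18 kcal/mol; chair II is more stable.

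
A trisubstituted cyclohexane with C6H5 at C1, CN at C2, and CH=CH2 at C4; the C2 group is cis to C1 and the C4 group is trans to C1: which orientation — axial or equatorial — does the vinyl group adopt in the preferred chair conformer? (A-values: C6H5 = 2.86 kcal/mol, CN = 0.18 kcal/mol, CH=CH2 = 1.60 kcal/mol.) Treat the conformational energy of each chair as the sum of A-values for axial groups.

equatorial

Chair I (phenyl axial, cyano equatorial, vinyl axial): E = 4.46 kcal/mol.
Chair II (phenyl equatorial, cyano axial, vinyl equatorial): E = 0.18 kcal/mol.
Chair II is the more stable (lower-energy) conformer, and in that chair the vinyl group is equatorial.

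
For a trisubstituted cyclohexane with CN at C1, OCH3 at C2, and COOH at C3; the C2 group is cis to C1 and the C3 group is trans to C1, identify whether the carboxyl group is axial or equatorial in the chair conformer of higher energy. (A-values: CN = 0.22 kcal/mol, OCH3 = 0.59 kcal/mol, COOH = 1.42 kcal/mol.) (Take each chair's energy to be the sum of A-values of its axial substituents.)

Chair I (cyano axial, methoxy equatorial, carboxyl equatorial): E = 0.22 kcal/mol.
Chair II (cyano equatorial, methoxy axial, carboxyl axial): E = 2.01 kcal/mol.
Chair II is the less stable (higher-energy) conformer, and in that chair the carboxyl group is axial.

axial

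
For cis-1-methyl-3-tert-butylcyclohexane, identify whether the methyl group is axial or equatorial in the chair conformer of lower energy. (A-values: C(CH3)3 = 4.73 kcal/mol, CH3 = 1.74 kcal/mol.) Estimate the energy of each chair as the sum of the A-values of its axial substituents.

equatorial

C1 and C3 have the same parity, so for the cis isomer the two substituents are e,e in one chair and a,a in the other.
Chair I (tert-butyl axial, methyl axial): E = 6.47 kcal/mol.
Chair II (tert-butyl equatorial, methyl equatorial): E = 0.00 kcal/mol.
Chair II is the more stable (lower-energy) conformer, and in that chair the methyl group is equatorial.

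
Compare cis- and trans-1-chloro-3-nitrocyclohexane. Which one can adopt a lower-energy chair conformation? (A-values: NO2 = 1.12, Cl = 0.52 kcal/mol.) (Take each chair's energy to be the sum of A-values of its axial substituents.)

At 1,3 positions (parity same): cis → (e,e or a,a); trans → (a,e or e,a).
Best chair for cis: E = 0.00 kcal/mol; best chair for trans: E = 0.52 kcal/mol.
The cis isomer is lower by 0.52 kcal/mol.

cis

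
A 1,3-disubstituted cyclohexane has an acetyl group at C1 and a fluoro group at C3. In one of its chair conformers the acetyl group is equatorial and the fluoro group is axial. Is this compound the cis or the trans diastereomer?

C1 and C3 have the same parity, so their axial bonds point in the same direction.
With same-parity carbons, two substituents on the same face are both axial or both equatorial; opposite faces give one of each.
Here the groups are equatorial/axial → opposite face → trans.

trans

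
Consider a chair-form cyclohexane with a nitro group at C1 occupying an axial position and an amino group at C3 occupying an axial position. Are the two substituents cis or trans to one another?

C1 and C3 have the same parity, so their axial bonds point in the same direction.
With same-parity carbons, two substituents on the same face are both axial or both equatorial; opposite faces give one of each.
Here the groups are axial/axial → same face → cis.

cis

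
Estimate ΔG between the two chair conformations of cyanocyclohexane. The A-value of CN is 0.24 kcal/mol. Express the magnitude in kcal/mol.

0.24 kcal/mol

A monosubstituted cyclohexane has one chair with the cyano group axial (E = A = 0.24 kcal/mol) and one with it equatorial (E = 0).
ΔE = 0.24 − 0 = 0.24 kcal/mol.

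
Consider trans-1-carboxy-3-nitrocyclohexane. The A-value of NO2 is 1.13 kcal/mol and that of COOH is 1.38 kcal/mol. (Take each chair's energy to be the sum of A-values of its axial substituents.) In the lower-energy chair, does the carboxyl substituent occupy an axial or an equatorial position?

equatorial

C1 and C3 have the same parity, so for the trans isomer the two substituents are one axial and one equatorial in each chair.
Chair I (nitro axial, carboxyl equatorial): E = 1.13 kcal/mol.
Chair II (nitro equatorial, carboxyl axial): E = 1.38 kcal/mol.
Chair I is the more stable (lower-energy) conformer, and in that chair the carboxyl group is equatorial.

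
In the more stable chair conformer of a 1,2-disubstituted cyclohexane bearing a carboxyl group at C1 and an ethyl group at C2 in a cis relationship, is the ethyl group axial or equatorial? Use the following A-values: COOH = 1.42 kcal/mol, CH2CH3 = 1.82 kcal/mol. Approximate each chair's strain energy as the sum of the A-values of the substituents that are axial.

equatorial

C1 and C2 have opposite parity, so for the cis isomer the two substituents are one axial and one equatorial in each chair.
Chair I (carboxyl axial, ethyl equatorial): E = 1.42 kcal/mol.
Chair II (carboxyl equatorial, ethyl axial): E = 1.82 kcal/mol.
Chair I is the more stable (lower-energy) conformer, and in that chair the ethyl group is equatorial.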